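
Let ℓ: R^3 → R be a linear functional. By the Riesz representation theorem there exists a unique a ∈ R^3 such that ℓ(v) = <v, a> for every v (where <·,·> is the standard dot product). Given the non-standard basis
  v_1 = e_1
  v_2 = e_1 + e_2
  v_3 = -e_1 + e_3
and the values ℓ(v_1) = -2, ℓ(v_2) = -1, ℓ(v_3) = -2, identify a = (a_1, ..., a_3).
a = (-2, 1, -4)

Write a = (a_1, ..., a_3) in the standard basis. For each basis vector v_i, ℓ(v_i) = <v_i, a> is a linear equation in the a_j's. Collect the n equations into a matrix system V a = ℓ, where row i of V is v_i (expressed in the standard basis). Since V is invertible (lower-triangular with 1s on the diagonal, up to permutation), solve by back-substitution:
  V =
[[1, 0, 0],
 [1, 1, 0],
 [-1, 0, 1]]
  V a = (-2, -1, -2)
Solving gives a = (-2, 1, -4).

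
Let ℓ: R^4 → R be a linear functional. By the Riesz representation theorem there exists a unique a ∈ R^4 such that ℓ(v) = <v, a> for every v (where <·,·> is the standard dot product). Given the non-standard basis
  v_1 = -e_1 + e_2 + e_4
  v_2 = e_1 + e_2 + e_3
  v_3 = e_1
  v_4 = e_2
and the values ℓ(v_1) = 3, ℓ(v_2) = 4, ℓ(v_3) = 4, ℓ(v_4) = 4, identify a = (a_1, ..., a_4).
a = (4, 4, -4, 3)

Write a = (a_1, ..., a_4) in the standard basis. For each basis vector v_i, ℓ(v_i) = <v_i, a> is a linear equation in the a_j's. Collect the n equations into a matrix system V a = ℓ, where row i of V is v_i (expressed in the standard basis). Since V is invertible (lower-triangular with 1s on the diagonal, up to permutation), solve by back-substitution:
  V =
[[-1, 1, 0, 1],
 [1, 1, 1, 0],
 [1, 0, 0, 0],
 [0, 1, 0, 0]]
  V a = (3, 4, 4, 4)
Solving gives a = (4, 4, -4, 3).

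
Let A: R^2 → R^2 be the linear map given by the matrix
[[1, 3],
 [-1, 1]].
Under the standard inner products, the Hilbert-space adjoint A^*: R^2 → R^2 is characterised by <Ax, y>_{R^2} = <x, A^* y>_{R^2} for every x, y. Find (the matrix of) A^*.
A^* = A^T =
[[1, -1],
 [3, 1]]

For real matrices with standard dot products, the defining identity <Ax, y> = <x, A^* y> gives (Ax)^T y = x^T (A^*) y, i.e. x^T A^T y = x^T (A^*) y. Since this holds for all x, y, we must have A^* = A^T. Therefore
A^* =
[[1, -1],
 [3, 1]].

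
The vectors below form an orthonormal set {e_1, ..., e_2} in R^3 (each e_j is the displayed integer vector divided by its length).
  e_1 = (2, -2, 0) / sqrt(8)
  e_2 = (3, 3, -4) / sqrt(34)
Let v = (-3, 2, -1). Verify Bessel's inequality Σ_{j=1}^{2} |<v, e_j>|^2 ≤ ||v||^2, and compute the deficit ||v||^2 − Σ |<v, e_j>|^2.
Σ |<v, e_j>|^2 = 213/17; ||v||^2 = 14; deficit = 25/17

Write each e_j = u_j / sqrt(<u_j, u_j>) where u_j is the displayed integer vector. Then <v, e_j> = <v, u_j> / sqrt(<u_j, u_j>), so |<v, e_j>|^2 = <v, u_j>^2 / <u_j, u_j>.
Coefficients: <v, e_1> = -10/sqrt(8), <v, e_2> = 1/sqrt(34).
Square and sum: Σ |<v, e_j>|^2 = 213/17.
Compute ||v||^2 = v·v = 14.
Deficit = 14 − 213/17 = 25/17 ≥ 0, confirming Bessel's inequality. (The deficit equals ||v − Σ <v,e_j> e_j||^2, the squared distance from v to span{e_j}.)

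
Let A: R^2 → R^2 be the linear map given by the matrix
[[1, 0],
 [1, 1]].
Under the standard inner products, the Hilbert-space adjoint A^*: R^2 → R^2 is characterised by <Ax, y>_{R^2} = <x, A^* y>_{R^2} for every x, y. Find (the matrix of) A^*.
A^* = A^T =
[[1, 1],
 [0, 1]]

For real matrices with standard dot products, the defining identity <Ax, y> = <x, A^* y> gives (Ax)^T y = x^T (A^*) y, i.e. x^T A^T y = x^T (A^*) y. Since this holds for all x, y, we must have A^* = A^T. Therefore
A^* =
[[1, 1],
 [0, 1]].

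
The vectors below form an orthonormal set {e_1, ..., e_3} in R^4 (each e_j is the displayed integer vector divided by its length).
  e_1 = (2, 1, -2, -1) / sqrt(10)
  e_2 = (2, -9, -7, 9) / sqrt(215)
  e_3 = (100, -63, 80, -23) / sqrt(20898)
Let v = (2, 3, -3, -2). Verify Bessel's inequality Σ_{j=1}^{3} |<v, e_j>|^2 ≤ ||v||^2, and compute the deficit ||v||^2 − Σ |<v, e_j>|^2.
Σ |<v, e_j>|^2 = 701/27; ||v||^2 = 26; deficit = 1/27

Write each e_j = u_j / sqrt(<u_j, u_j>) where u_j is the displayed integer vector. Then <v, e_j> = <v, u_j> / sqrt(<u_j, u_j>), so |<v, e_j>|^2 = <v, u_j>^2 / <u_j, u_j>.
Coefficients: <v, e_1> = 15/sqrt(10), <v, e_2> = -20/sqrt(215), <v, e_3> = -183/sqrt(20898).
Square and sum: Σ |<v, e_j>|^2 = 701/27.
Compute ||v||^2 = v·v = 26.
Deficit = 26 − 701/27 = 1/27 ≥ 0, confirming Bessel's inequality. (The deficit equals ||v − Σ <v,e_j> e_j||^2, the squared distance from v to span{e_j}.)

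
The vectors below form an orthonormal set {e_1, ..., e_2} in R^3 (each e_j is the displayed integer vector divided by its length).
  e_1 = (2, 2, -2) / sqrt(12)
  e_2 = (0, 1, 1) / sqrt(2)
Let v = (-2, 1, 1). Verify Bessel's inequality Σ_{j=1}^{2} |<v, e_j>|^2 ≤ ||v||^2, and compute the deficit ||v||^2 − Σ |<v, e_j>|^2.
Σ |<v, e_j>|^2 = 10/3; ||v||^2 = 6; deficit = 8/3

Write each e_j = u_j / sqrt(<u_j, u_j>) where u_j is the displayed integer vector. Then <v, e_j> = <v, u_j> / sqrt(<u_j, u_j>), so |<v, e_j>|^2 = <v, u_j>^2 / <u_j, u_j>.
Coefficients: <v, e_1> = -4/sqrt(12), <v, e_2> = 2/sqrt(2).
Square and sum: Σ |<v, e_j>|^2 = 10/3.
Compute ||v||^2 = v·v = 6.
Deficit = 6 − 10/3 = 8/3 ≥ 0, confirming Bessel's inequality. (The deficit equals ||v − Σ <v,e_j> e_j||^2, the squared distance from v to span{e_j}.)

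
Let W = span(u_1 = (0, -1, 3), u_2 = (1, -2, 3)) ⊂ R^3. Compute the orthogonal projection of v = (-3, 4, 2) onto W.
proj_W(v) = (-72/19, 61/19, 33/19)

Set up U = [u_1 | ... | u_2] ∈ R^(3×2). The projector onto W = col(U) is P = U (U^T U)^(-1) U^T.
Compute U^T U =
  [10, 11]
  [11, 14],
and U^T v = (2, -5).
Solve U^T U · c = U^T v for the coefficients: c = (83/19, -72/19). The projection is proj_W(v) = U c.
Check: (v - proj_W(v)) · u_1 = 0  (should be 0).
Check: (v - proj_W(v)) · u_2 = 0  (should be 0).
Result: proj_W(v) = (-72/19, 61/19, 33/19).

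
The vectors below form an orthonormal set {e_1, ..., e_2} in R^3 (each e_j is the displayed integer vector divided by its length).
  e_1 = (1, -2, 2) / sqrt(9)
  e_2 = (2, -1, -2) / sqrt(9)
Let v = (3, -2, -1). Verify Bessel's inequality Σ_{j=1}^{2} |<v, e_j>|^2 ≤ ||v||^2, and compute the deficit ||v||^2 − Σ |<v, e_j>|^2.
Σ |<v, e_j>|^2 = 125/9; ||v||^2 = 14; deficit = 1/9

Write each e_j = u_j / sqrt(<u_j, u_j>) where u_j is the displayed integer vector. Then <v, e_j> = <v, u_j> / sqrt(<u_j, u_j>), so |<v, e_j>|^2 = <v, u_j>^2 / <u_j, u_j>.
Coefficients: <v, e_1> = 5/sqrt(9), <v, e_2> = 10/sqrt(9).
Square and sum: Σ |<v, e_j>|^2 = 125/9.
Compute ||v||^2 = v·v = 14.
Deficit = 14 − 125/9 = 1/9 ≥ 0, confirming Bessel's inequality. (The deficit equals ||v − Σ <v,e_j> e_j||^2, the squared distance from v to span{e_j}.)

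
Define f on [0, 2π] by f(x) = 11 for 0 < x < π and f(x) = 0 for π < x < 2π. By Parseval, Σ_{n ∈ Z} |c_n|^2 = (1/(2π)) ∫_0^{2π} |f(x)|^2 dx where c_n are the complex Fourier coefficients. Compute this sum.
Σ |c_n|^2 = 121/2

Parseval equates the L^2 energy of f (normalised by 1/(2π)) with the ℓ^2 sum of its Fourier coefficients: (1/(2π)) ∫_0^{2π} |f|^2 = Σ |c_n|^2.
Compute the left side: (1/(2π)) [∫_0^π 11^2 dx + ∫_π^{2π} 0^2 dx] = (1/(2π)) · (121π + 0π) = (121 + 0)/2 = 121/2.
So Σ_{n ∈ Z} |c_n|^2 = 121/2.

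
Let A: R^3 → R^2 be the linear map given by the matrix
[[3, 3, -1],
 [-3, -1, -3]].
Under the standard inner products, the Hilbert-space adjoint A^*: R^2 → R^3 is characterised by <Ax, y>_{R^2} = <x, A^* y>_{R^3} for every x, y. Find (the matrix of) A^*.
A^* = A^T =
[[3, -3],
 [3, -1],
 [-1, -3]]

For real matrices with standard dot products, the defining identity <Ax, y> = <x, A^* y> gives (Ax)^T y = x^T (A^*) y, i.e. x^T A^T y = x^T (A^*) y. Since this holds for all x, y, we must have A^* = A^T. Therefore
A^* =
[[3, -3],
 [3, -1],
 [-1, -3]].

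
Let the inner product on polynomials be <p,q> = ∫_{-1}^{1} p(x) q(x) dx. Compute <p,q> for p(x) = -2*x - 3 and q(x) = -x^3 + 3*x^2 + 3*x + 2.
<p,q> = -106/5

Expand the product: p(x)·q(x) = 2*x^4 - 3*x^3 - 15*x^2 - 13*x - 6.
∫_{-1}^{1} of each monomial x^k gives [2/(k+1) if k even, 0 if k odd]. Integrating term-by-term (or equivalently evaluating the antiderivative F(x) = 2*x^5/5 - 3*x^4/4 - 5*x^3 - 13*x^2/2 - 6*x at the endpoints):
  F(1) − F(−1) = -357/20 − (67/20) = -106/5.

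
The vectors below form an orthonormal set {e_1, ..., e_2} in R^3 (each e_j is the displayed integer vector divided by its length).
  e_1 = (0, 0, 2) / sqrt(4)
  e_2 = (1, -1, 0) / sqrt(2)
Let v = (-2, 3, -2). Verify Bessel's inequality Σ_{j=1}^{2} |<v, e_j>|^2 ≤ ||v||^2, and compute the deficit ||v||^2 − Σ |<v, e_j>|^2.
Σ |<v, e_j>|^2 = 33/2; ||v||^2 = 17; deficit = 1/2

Write each e_j = u_j / sqrt(<u_j, u_j>) where u_j is the displayed integer vector. Then <v, e_j> = <v, u_j> / sqrt(<u_j, u_j>), so |<v, e_j>|^2 = <v, u_j>^2 / <u_j, u_j>.
Coefficients: <v, e_1> = -4/sqrt(4), <v, e_2> = -5/sqrt(2).
Square and sum: Σ |<v, e_j>|^2 = 33/2.
Compute ||v||^2 = v·v = 17.
Deficit = 17 − 33/2 = 1/2 ≥ 0, confirming Bessel's inequality. (The deficit equals ||v − Σ <v,e_j> e_j||^2, the squared distance from v to span{e_j}.)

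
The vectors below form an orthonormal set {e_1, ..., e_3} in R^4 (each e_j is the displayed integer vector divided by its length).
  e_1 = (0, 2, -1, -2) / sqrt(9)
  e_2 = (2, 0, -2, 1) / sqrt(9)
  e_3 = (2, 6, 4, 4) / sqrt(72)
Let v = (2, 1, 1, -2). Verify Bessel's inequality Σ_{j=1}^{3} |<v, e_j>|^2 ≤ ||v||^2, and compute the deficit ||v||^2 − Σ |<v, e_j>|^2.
Σ |<v, e_j>|^2 = 59/18; ||v||^2 = 10; deficit = 121/18

Write each e_j = u_j / sqrt(<u_j, u_j>) where u_j is the displayed integer vector. Then <v, e_j> = <v, u_j> / sqrt(<u_j, u_j>), so |<v, e_j>|^2 = <v, u_j>^2 / <u_j, u_j>.
Coefficients: <v, e_1> = 5/sqrt(9), <v, e_2> = 0/sqrt(9), <v, e_3> = 6/sqrt(72).
Square and sum: Σ |<v, e_j>|^2 = 59/18.
Compute ||v||^2 = v·v = 10.
Deficit = 10 − 59/18 = 121/18 ≥ 0, confirming Bessel's inequality. (The deficit equals ||v − Σ <v,e_j> e_j||^2, the squared distance from v to span{e_j}.)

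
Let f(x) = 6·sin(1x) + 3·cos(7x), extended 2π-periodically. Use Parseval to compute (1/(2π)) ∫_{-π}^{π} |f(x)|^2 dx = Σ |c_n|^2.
Σ |c_n|^2 = 45/2

Expand |f|^2 and use orthogonality of {sin(nx), cos(mx)} on [-π, π]:
  ∫_{-π}^{π} sin(nx)^2 dx = π, ∫ cos(mx)^2 dx = π, and cross terms integrate to 0.
So ∫_{-π}^{π} f(x)^2 dx = 6^2 · π + 3^2 · π = (36 + 9)π.
Divide by 2π: (36 + 9)/2 = 45/2.
By Parseval, this equals Σ |c_n|^2.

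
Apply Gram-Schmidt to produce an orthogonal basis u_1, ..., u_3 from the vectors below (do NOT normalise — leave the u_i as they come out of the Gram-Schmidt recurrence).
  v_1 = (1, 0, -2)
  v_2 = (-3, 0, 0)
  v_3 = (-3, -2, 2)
Orthogonal basis:
  u_1 = (1, 0, -2)
  u_2 = (-12/5, 0, -6/5)
  u_3 = (0, -2, 0)

Apply the Gram-Schmidt recurrence
  u_1 = v_1
  u_i = v_i − Σ_{j<i} ((v_i · u_j) / (u_j · u_j)) · u_j.

Step by step this gives:
  u_1 = (1, 0, -2)
  u_2 = (-12/5, 0, -6/5)
  u_3 = (0, -2, 0)

Orthogonality check:
  u_2 · u_1 = 0 (should be 0)
  u_3 · u_1 = 0 (should be 0)
  u_3 · u_2 = 0 (should be 0)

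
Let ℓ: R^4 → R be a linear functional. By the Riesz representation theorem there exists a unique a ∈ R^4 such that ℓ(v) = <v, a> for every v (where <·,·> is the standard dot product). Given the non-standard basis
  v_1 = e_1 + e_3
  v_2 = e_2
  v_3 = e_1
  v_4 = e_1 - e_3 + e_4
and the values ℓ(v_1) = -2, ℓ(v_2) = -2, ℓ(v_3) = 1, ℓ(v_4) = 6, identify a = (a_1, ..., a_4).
a = (1, -2, -3, 2)

Write a = (a_1, ..., a_4) in the standard basis. For each basis vector v_i, ℓ(v_i) = <v_i, a> is a linear equation in the a_j's. Collect the n equations into a matrix system V a = ℓ, where row i of V is v_i (expressed in the standard basis). Since V is invertible (lower-triangular with 1s on the diagonal, up to permutation), solve by back-substitution:
  V =
[[1, 0, 1, 0],
 [0, 1, 0, 0],
 [1, 0, 0, 0],
 [1, 0, -1, 1]]
  V a = (-2, -2, 1, 6)
Solving gives a = (1, -2, -3, 2).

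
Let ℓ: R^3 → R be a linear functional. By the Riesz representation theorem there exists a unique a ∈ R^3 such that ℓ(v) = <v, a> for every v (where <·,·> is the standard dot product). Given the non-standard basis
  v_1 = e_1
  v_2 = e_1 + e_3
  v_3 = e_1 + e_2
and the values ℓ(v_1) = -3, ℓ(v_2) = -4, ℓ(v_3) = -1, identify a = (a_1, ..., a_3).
a = (-3, 2, -1)

Write a = (a_1, ..., a_3) in the standard basis. For each basis vector v_i, ℓ(v_i) = <v_i, a> is a linear equation in the a_j's. Collect the n equations into a matrix system V a = ℓ, where row i of V is v_i (expressed in the standard basis). Since V is invertible (lower-triangular with 1s on the diagonal, up to permutation), solve by back-substitution:
  V =
[[1, 0, 0],
 [1, 0, 1],
 [1, 1, 0]]
  V a = (-3, -4, -1)
Solving gives a = (-3, 2, -1).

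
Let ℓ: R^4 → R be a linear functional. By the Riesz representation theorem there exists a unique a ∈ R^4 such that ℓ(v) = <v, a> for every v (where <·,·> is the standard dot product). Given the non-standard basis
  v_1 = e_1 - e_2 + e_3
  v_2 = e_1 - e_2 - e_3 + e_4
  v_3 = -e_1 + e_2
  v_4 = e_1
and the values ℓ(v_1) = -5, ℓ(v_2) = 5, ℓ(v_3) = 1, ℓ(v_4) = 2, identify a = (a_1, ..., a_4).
a = (2, 3, -4, 2)

Write a = (a_1, ..., a_4) in the standard basis. For each basis vector v_i, ℓ(v_i) = <v_i, a> is a linear equation in the a_j's. Collect the n equations into a matrix system V a = ℓ, where row i of V is v_i (expressed in the standard basis). Since V is invertible (lower-triangular with 1s on the diagonal, up to permutation), solve by back-substitution:
  V =
[[1, -1, 1, 0],
 [1, -1, -1, 1],
 [-1, 1, 0, 0],
 [1, 0, 0, 0]]
  V a = (-5, 5, 1, 2)
Solving gives a = (2, 3, -4, 2).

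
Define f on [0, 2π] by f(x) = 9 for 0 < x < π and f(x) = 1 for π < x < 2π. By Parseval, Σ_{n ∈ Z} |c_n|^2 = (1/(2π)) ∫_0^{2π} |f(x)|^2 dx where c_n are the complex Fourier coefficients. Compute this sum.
Σ |c_n|^2 = 41

Parseval equates the L^2 energy of f (normalised by 1/(2π)) with the ℓ^2 sum of its Fourier coefficients: (1/(2π)) ∫_0^{2π} |f|^2 = Σ |c_n|^2.
Compute the left side: (1/(2π)) [∫_0^π 9^2 dx + ∫_π^{2π} 1^2 dx] = (1/(2π)) · (81π + 1π) = (81 + 1)/2 = 41.
So Σ_{n ∈ Z} |c_n|^2 = 41.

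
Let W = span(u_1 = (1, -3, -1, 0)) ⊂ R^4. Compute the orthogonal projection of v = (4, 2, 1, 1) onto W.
proj_W(v) = (-3/11, 9/11, 3/11, 0)

Set up U = [u_1 | ... | u_1] ∈ R^(4×1). The projector onto W = col(U) is P = U (U^T U)^(-1) U^T.
Compute U^T U =
  [11],
and U^T v = (-3).
Solve U^T U · c = U^T v for the coefficients: c = (-3/11). The projection is proj_W(v) = U c.
Check: (v - proj_W(v)) · u_1 = 0  (should be 0).
Result: proj_W(v) = (-3/11, 9/11, 3/11, 0).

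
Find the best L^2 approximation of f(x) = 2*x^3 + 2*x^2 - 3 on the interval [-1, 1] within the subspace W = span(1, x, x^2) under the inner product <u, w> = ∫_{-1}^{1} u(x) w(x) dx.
g(x) = 2*x^2 + 6*x/5 - 3

The best approximation g ∈ W is the orthogonal projection of f onto W. Writing g = a_0 + a_1 x + a_2 x^2, the coefficients solve the normal equations G · a = b where
  G_{ij} = <φ_i, φ_j> and b_i = <f, φ_i>, with φ_0 = 1, φ_1 = x, φ_2 = x^2.
G =
  [2, 0, 2/3]
  [0, 2/3, 0]
  [2/3, 0, 2/5],
b = (-14/3, 4/5, -6/5).
Solving gives a_0 = -3, a_1 = 6/5, a_2 = 2, so
  g(x) = 2*x^2 + 6*x/5 - 3.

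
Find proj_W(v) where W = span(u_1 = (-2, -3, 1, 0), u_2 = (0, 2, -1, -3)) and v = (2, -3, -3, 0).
proj_W(v) = (-2/21, -11/21, 5/21, 4/7)

Set up U = [u_1 | ... | u_2] ∈ R^(4×2). The projector onto W = col(U) is P = U (U^T U)^(-1) U^T.
Compute U^T U =
  [14, -7]
  [-7, 14],
and U^T v = (2, -3).
Solve U^T U · c = U^T v for the coefficients: c = (1/21, -4/21). The projection is proj_W(v) = U c.
Check: (v - proj_W(v)) · u_1 = 0  (should be 0).
Check: (v - proj_W(v)) · u_2 = 0  (should be 0).
Result: proj_W(v) = (-2/21, -11/21, 5/21, 4/7).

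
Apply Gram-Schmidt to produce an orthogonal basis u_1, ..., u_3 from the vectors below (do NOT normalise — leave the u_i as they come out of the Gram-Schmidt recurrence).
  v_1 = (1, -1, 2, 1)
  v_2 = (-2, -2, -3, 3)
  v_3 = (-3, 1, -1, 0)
Orthogonal basis:
  u_1 = (1, -1, 2, 1)
  u_2 = (-11/7, -17/7, -15/7, 24/7)
  u_3 = (-322/173, 100/173, 190/173, 42/173)

Apply the Gram-Schmidt recurrence
  u_1 = v_1
  u_i = v_i − Σ_{j<i} ((v_i · u_j) / (u_j · u_j)) · u_j.

Step by step this gives:
  u_1 = (1, -1, 2, 1)
  u_2 = (-11/7, -17/7, -15/7, 24/7)
  u_3 = (-322/173, 100/173, 190/173, 42/173)

Orthogonality check:
  u_2 · u_1 = 0 (should be 0)
  u_3 · u_1 = 0 (should be 0)
  u_3 · u_2 = 0 (should be 0)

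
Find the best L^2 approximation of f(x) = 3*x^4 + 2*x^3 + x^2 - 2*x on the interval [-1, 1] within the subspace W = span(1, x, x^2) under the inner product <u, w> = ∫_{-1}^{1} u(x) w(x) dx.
g(x) = 25*x^2/7 - 4*x/5 - 9/35

The best approximation g ∈ W is the orthogonal projection of f onto W. Writing g = a_0 + a_1 x + a_2 x^2, the coefficients solve the normal equations G · a = b where
  G_{ij} = <φ_i, φ_j> and b_i = <f, φ_i>, with φ_0 = 1, φ_1 = x, φ_2 = x^2.
G =
  [2, 0, 2/3]
  [0, 2/3, 0]
  [2/3, 0, 2/5],
b = (28/15, -8/15, 44/35).
Solving gives a_0 = -9/35, a_1 = -4/5, a_2 = 25/7, so
  g(x) = 25*x^2/7 - 4*x/5 - 9/35.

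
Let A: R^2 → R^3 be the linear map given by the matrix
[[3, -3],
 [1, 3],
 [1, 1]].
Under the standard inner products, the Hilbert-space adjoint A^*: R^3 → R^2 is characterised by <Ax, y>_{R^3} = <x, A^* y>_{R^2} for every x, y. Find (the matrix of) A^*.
A^* = A^T =
[[3, 1, 1],
 [-3, 3, 1]]

For real matrices with standard dot products, the defining identity <Ax, y> = <x, A^* y> gives (Ax)^T y = x^T (A^*) y, i.e. x^T A^T y = x^T (A^*) y. Since this holds for all x, y, we must have A^* = A^T. Therefore
A^* =
[[3, 1, 1],
 [-3, 3, 1]].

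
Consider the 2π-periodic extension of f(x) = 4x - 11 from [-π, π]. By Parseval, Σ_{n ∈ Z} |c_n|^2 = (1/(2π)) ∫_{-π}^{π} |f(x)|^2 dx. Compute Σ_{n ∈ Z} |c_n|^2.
Σ |c_n|^2 = 16π^2/3 + 121

Expand and integrate term by term over [-π, π]:
  ∫ (4x)^2 dx = 16·(2π^3/3); ∫ 2·4·(-11)·x dx = 0 (odd integrand); ∫ (-11)^2 dx = 121·2π.
So (1/(2π)) ∫_{-π}^{π} (4x - 11)^2 dx = 16π^2/3 + 121 = 16π^2/3 + 121.
Parseval ⇒ Σ |c_n|^2 = 16π^2/3 + 121.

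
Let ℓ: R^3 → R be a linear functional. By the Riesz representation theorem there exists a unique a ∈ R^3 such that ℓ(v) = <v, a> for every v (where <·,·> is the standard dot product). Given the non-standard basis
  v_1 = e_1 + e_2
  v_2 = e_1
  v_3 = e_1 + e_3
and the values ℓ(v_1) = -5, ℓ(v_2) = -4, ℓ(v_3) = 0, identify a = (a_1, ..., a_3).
a = (-4, -1, 4)

Write a = (a_1, ..., a_3) in the standard basis. For each basis vector v_i, ℓ(v_i) = <v_i, a> is a linear equation in the a_j's. Collect the n equations into a matrix system V a = ℓ, where row i of V is v_i (expressed in the standard basis). Since V is invertible (lower-triangular with 1s on the diagonal, up to permutation), solve by back-substitution:
  V =
[[1, 1, 0],
 [1, 0, 0],
 [1, 0, 1]]
  V a = (-5, -4, 0)
Solving gives a = (-4, -1, 4).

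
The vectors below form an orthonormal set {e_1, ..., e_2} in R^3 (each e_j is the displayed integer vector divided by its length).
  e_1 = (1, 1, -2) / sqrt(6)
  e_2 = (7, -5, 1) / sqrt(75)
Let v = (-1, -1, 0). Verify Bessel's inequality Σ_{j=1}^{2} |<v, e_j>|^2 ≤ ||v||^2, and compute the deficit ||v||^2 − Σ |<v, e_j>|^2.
Σ |<v, e_j>|^2 = 18/25; ||v||^2 = 2; deficit = 32/25

Write each e_j = u_j / sqrt(<u_j, u_j>) where u_j is the displayed integer vector. Then <v, e_j> = <v, u_j> / sqrt(<u_j, u_j>), so |<v, e_j>|^2 = <v, u_j>^2 / <u_j, u_j>.
Coefficients: <v, e_1> = -2/sqrt(6), <v, e_2> = -2/sqrt(75).
Square and sum: Σ |<v, e_j>|^2 = 18/25.
Compute ||v||^2 = v·v = 2.
Deficit = 2 − 18/25 = 32/25 ≥ 0, confirming Bessel's inequality. (The deficit equals ||v − Σ <v,e_j> e_j||^2, the squared distance from v to span{e_j}.)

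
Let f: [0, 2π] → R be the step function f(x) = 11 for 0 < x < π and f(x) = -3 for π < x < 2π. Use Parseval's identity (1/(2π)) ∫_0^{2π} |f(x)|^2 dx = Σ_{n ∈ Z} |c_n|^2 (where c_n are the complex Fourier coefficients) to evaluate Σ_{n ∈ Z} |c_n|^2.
Σ |c_n|^2 = 65

Parseval equates the L^2 energy of f (normalised by 1/(2π)) with the ℓ^2 sum of its Fourier coefficients: (1/(2π)) ∫_0^{2π} |f|^2 = Σ |c_n|^2.
Compute the left side: (1/(2π)) [∫_0^π 11^2 dx + ∫_π^{2π} (-3)^2 dx] = (1/(2π)) · (121π + 9π) = (121 + 9)/2 = 65.
So Σ_{n ∈ Z} |c_n|^2 = 65.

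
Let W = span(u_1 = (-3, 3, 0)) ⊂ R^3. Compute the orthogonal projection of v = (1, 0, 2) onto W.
proj_W(v) = (1/2, -1/2, 0)

Set up U = [u_1 | ... | u_1] ∈ R^(3×1). The projector onto W = col(U) is P = U (U^T U)^(-1) U^T.
Compute U^T U =
  [18],
and U^T v = (-3).
Solve U^T U · c = U^T v for the coefficients: c = (-1/6). The projection is proj_W(v) = U c.
Check: (v - proj_W(v)) · u_1 = 0  (should be 0).
Result: proj_W(v) = (1/2, -1/2, 0).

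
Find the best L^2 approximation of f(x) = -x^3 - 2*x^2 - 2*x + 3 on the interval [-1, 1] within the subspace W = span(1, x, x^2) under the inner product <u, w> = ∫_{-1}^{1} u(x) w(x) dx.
g(x) = -2*x^2 - 13*x/5 + 3

The best approximation g ∈ W is the orthogonal projection of f onto W. Writing g = a_0 + a_1 x + a_2 x^2, the coefficients solve the normal equations G · a = b where
  G_{ij} = <φ_i, φ_j> and b_i = <f, φ_i>, with φ_0 = 1, φ_1 = x, φ_2 = x^2.
G =
  [2, 0, 2/3]
  [0, 2/3, 0]
  [2/3, 0, 2/5],
b = (14/3, -26/15, 6/5).
Solving gives a_0 = 3, a_1 = -13/5, a_2 = -2, so
  g(x) = -2*x^2 - 13*x/5 + 3.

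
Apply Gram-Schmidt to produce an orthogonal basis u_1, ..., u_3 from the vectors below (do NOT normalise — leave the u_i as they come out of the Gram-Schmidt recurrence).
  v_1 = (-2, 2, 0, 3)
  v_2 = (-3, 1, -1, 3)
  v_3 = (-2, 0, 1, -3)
Orthogonal basis:
  u_1 = (-2, 2, 0, 3)
  u_2 = (-1, -1, -1, 0)
  u_3 = (-115/51, 47/51, 4/3, -36/17)

Apply the Gram-Schmidt recurrence
  u_1 = v_1
  u_i = v_i − Σ_{j<i} ((v_i · u_j) / (u_j · u_j)) · u_j.

Step by step this gives:
  u_1 = (-2, 2, 0, 3)
  u_2 = (-1, -1, -1, 0)
  u_3 = (-115/51, 47/51, 4/3, -36/17)

Orthogonality check:
  u_2 · u_1 = 0 (should be 0)
  u_3 · u_1 = 0 (should be 0)
  u_3 · u_2 = 0 (should be 0)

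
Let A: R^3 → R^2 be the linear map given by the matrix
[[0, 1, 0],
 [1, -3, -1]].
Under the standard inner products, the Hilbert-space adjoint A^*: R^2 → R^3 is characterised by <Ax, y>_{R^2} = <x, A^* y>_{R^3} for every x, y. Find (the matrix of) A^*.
A^* = A^T =
[[0, 1],
 [1, -3],
 [0, -1]]

For real matrices with standard dot products, the defining identity <Ax, y> = <x, A^* y> gives (Ax)^T y = x^T (A^*) y, i.e. x^T A^T y = x^T (A^*) y. Since this holds for all x, y, we must have A^* = A^T. Therefore
A^* =
[[0, 1],
 [1, -3],
 [0, -1]].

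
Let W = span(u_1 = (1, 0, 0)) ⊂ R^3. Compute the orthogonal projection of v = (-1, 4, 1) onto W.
proj_W(v) = (-1, 0, 0)

Set up U = [u_1 | ... | u_1] ∈ R^(3×1). The projector onto W = col(U) is P = U (U^T U)^(-1) U^T.
Compute U^T U =
  [1],
and U^T v = (-1).
Solve U^T U · c = U^T v for the coefficients: c = (-1). The projection is proj_W(v) = U c.
Check: (v - proj_W(v)) · u_1 = 0  (should be 0).
Result: proj_W(v) = (-1, 0, 0).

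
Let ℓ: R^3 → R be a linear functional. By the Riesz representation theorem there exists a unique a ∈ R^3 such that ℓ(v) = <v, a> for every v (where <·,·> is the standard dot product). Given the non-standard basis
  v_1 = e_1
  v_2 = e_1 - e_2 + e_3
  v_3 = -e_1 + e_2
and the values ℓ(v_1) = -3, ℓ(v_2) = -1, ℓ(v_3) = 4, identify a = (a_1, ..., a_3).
a = (-3, 1, 3)

Write a = (a_1, ..., a_3) in the standard basis. For each basis vector v_i, ℓ(v_i) = <v_i, a> is a linear equation in the a_j's. Collect the n equations into a matrix system V a = ℓ, where row i of V is v_i (expressed in the standard basis). Since V is invertible (lower-triangular with 1s on the diagonal, up to permutation), solve by back-substitution:
  V =
[[1, 0, 0],
 [1, -1, 1],
 [-1, 1, 0]]
  V a = (-3, -1, 4)
Solving gives a = (-3, 1, 3).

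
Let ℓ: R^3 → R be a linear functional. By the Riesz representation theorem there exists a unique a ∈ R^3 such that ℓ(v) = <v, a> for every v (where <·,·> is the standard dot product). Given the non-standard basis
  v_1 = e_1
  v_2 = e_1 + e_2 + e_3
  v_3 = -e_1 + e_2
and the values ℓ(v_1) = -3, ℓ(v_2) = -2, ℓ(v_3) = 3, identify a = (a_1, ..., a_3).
a = (-3, 0, 1)

Write a = (a_1, ..., a_3) in the standard basis. For each basis vector v_i, ℓ(v_i) = <v_i, a> is a linear equation in the a_j's. Collect the n equations into a matrix system V a = ℓ, where row i of V is v_i (expressed in the standard basis). Since V is invertible (lower-triangular with 1s on the diagonal, up to permutation), solve by back-substitution:
  V =
[[1, 0, 0],
 [1, 1, 1],
 [-1, 1, 0]]
  V a = (-3, -2, 3)
Solving gives a = (-3, 0, 1).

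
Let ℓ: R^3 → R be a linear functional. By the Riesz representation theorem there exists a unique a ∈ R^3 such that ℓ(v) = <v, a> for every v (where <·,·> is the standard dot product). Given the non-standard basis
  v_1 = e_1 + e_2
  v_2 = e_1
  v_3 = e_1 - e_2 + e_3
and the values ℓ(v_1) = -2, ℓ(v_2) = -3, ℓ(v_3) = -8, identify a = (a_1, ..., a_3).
a = (-3, 1, -4)

Write a = (a_1, ..., a_3) in the standard basis. For each basis vector v_i, ℓ(v_i) = <v_i, a> is a linear equation in the a_j's. Collect the n equations into a matrix system V a = ℓ, where row i of V is v_i (expressed in the standard basis). Since V is invertible (lower-triangular with 1s on the diagonal, up to permutation), solve by back-substitution:
  V =
[[1, 1, 0],
 [1, 0, 0],
 [1, -1, 1]]
  V a = (-2, -3, -8)
Solving gives a = (-3, 1, -4).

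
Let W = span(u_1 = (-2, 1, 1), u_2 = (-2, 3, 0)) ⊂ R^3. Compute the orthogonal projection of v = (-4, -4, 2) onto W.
proj_W(v) = (-80/29, -92/29, 106/29)

Set up U = [u_1 | ... | u_2] ∈ R^(3×2). The projector onto W = col(U) is P = U (U^T U)^(-1) U^T.
Compute U^T U =
  [6, 7]
  [7, 13],
and U^T v = (6, -4).
Solve U^T U · c = U^T v for the coefficients: c = (106/29, -66/29). The projection is proj_W(v) = U c.
Check: (v - proj_W(v)) · u_1 = 0  (should be 0).
Check: (v - proj_W(v)) · u_2 = 0  (should be 0).
Result: proj_W(v) = (-80/29, -92/29, 106/29).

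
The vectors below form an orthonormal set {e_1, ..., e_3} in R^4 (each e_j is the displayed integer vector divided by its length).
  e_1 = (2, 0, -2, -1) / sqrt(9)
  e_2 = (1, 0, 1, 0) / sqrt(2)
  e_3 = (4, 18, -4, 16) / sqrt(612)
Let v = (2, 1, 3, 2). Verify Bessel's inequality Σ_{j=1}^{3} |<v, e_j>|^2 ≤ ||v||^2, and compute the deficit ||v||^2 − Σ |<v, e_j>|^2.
Σ |<v, e_j>|^2 = 603/34; ||v||^2 = 18; deficit = 9/34

Write each e_j = u_j / sqrt(<u_j, u_j>) where u_j is the displayed integer vector. Then <v, e_j> = <v, u_j> / sqrt(<u_j, u_j>), so |<v, e_j>|^2 = <v, u_j>^2 / <u_j, u_j>.
Coefficients: <v, e_1> = -4/sqrt(9), <v, e_2> = 5/sqrt(2), <v, e_3> = 46/sqrt(612).
Square and sum: Σ |<v, e_j>|^2 = 603/34.
Compute ||v||^2 = v·v = 18.
Deficit = 18 − 603/34 = 9/34 ≥ 0, confirming Bessel's inequality. (The deficit equals ||v − Σ <v,e_j> e_j||^2, the squared distance from v to span{e_j}.)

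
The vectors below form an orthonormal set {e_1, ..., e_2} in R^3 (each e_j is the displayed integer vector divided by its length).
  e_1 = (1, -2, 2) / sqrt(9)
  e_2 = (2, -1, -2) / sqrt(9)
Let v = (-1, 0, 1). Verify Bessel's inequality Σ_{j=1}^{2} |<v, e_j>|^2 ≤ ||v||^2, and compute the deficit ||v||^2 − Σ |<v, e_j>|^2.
Σ |<v, e_j>|^2 = 17/9; ||v||^2 = 2; deficit = 1/9

Write each e_j = u_j / sqrt(<u_j, u_j>) where u_j is the displayed integer vector. Then <v, e_j> = <v, u_j> / sqrt(<u_j, u_j>), so |<v, e_j>|^2 = <v, u_j>^2 / <u_j, u_j>.
Coefficients: <v, e_1> = 1/sqrt(9), <v, e_2> = -4/sqrt(9).
Square and sum: Σ |<v, e_j>|^2 = 17/9.
Compute ||v||^2 = v·v = 2.
Deficit = 2 − 17/9 = 1/9 ≥ 0, confirming Bessel's inequality. (The deficit equals ||v − Σ <v,e_j> e_j||^2, the squared distance from v to span{e_j}.)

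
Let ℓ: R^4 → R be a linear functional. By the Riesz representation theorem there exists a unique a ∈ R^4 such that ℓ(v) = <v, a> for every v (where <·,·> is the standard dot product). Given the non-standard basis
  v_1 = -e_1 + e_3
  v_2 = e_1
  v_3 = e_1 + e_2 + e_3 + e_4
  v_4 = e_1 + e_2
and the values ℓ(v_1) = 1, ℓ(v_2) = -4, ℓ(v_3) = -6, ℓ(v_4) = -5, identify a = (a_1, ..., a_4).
a = (-4, -1, -3, 2)

Write a = (a_1, ..., a_4) in the standard basis. For each basis vector v_i, ℓ(v_i) = <v_i, a> is a linear equation in the a_j's. Collect the n equations into a matrix system V a = ℓ, where row i of V is v_i (expressed in the standard basis). Since V is invertible (lower-triangular with 1s on the diagonal, up to permutation), solve by back-substitution:
  V =
[[-1, 0, 1, 0],
 [1, 0, 0, 0],
 [1, 1, 1, 1],
 [1, 1, 0, 0]]
  V a = (1, -4, -6, -5)
Solving gives a = (-4, -1, -3, 2).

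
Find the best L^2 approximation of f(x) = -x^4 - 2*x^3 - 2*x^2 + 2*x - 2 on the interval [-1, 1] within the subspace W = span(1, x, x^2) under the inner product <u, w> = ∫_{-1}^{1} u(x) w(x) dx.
g(x) = -20*x^2/7 + 4*x/5 - 67/35

The best approximation g ∈ W is the orthogonal projection of f onto W. Writing g = a_0 + a_1 x + a_2 x^2, the coefficients solve the normal equations G · a = b where
  G_{ij} = <φ_i, φ_j> and b_i = <f, φ_i>, with φ_0 = 1, φ_1 = x, φ_2 = x^2.
G =
  [2, 0, 2/3]
  [0, 2/3, 0]
  [2/3, 0, 2/5],
b = (-86/15, 8/15, -254/105).
Solving gives a_0 = -67/35, a_1 = 4/5, a_2 = -20/7, so
  g(x) = -20*x^2/7 + 4*x/5 - 67/35.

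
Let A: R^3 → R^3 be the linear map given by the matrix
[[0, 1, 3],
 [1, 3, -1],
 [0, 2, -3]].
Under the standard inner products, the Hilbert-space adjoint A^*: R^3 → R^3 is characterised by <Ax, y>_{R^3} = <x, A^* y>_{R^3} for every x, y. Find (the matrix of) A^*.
A^* = A^T =
[[0, 1, 0],
 [1, 3, 2],
 [3, -1, -3]]

For real matrices with standard dot products, the defining identity <Ax, y> = <x, A^* y> gives (Ax)^T y = x^T (A^*) y, i.e. x^T A^T y = x^T (A^*) y. Since this holds for all x, y, we must have A^* = A^T. Therefore
A^* =
[[0, 1, 0],
 [1, 3, 2],
 [3, -1, -3]].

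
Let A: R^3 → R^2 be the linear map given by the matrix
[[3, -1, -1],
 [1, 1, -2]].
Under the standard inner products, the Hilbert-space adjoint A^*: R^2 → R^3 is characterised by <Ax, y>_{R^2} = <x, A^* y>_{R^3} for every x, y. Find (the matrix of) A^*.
A^* = A^T =
[[3, 1],
 [-1, 1],
 [-1, -2]]

For real matrices with standard dot products, the defining identity <Ax, y> = <x, A^* y> gives (Ax)^T y = x^T (A^*) y, i.e. x^T A^T y = x^T (A^*) y. Since this holds for all x, y, we must have A^* = A^T. Therefore
A^* =
[[3, 1],
 [-1, 1],
 [-1, -2]].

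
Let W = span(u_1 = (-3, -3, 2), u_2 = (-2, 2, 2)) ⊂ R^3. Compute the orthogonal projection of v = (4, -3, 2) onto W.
proj_W(v) = (73/62, -151/62, -43/31)

Set up U = [u_1 | ... | u_2] ∈ R^(3×2). The projector onto W = col(U) is P = U (U^T U)^(-1) U^T.
Compute U^T U =
  [22, 4]
  [4, 12],
and U^T v = (1, -10).
Solve U^T U · c = U^T v for the coefficients: c = (13/62, -28/31). The projection is proj_W(v) = U c.
Check: (v - proj_W(v)) · u_1 = 0  (should be 0).
Check: (v - proj_W(v)) · u_2 = 0  (should be 0).
Result: proj_W(v) = (73/62, -151/62, -43/31).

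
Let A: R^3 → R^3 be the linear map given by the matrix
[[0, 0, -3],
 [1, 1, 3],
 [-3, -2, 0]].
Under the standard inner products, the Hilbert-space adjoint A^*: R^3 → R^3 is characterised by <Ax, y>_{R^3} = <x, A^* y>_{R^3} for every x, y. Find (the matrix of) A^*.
A^* = A^T =
[[0, 1, -3],
 [0, 1, -2],
 [-3, 3, 0]]

For real matrices with standard dot products, the defining identity <Ax, y> = <x, A^* y> gives (Ax)^T y = x^T (A^*) y, i.e. x^T A^T y = x^T (A^*) y. Since this holds for all x, y, we must have A^* = A^T. Therefore
A^* =
[[0, 1, -3],
 [0, 1, -2],
 [-3, 3, 0]].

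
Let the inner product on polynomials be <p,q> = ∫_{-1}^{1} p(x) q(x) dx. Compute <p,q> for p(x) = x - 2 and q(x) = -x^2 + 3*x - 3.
<p,q> = 46/3

Expand the product: p(x)·q(x) = -x^3 + 5*x^2 - 9*x + 6.
∫_{-1}^{1} of each monomial x^k gives [2/(k+1) if k even, 0 if k odd]. Integrating term-by-term (or equivalently evaluating the antiderivative F(x) = -x^4/4 + 5*x^3/3 - 9*x^2/2 + 6*x at the endpoints):
  F(1) − F(−1) = 35/12 − (-149/12) = 46/3.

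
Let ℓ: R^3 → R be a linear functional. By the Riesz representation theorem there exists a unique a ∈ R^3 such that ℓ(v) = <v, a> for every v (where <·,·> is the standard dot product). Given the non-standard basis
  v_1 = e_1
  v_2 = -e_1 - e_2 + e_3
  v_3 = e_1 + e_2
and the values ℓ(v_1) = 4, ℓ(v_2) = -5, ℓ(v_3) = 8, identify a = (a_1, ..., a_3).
a = (4, 4, 3)

Write a = (a_1, ..., a_3) in the standard basis. For each basis vector v_i, ℓ(v_i) = <v_i, a> is a linear equation in the a_j's. Collect the n equations into a matrix system V a = ℓ, where row i of V is v_i (expressed in the standard basis). Since V is invertible (lower-triangular with 1s on the diagonal, up to permutation), solve by back-substitution:
  V =
[[1, 0, 0],
 [-1, -1, 1],
 [1, 1, 0]]
  V a = (4, -5, 8)
Solving gives a = (4, 4, 3).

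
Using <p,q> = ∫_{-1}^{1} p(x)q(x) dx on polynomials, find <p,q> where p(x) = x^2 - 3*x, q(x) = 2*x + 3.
<p,q> = -2

Expand the product: p(x)·q(x) = 2*x^3 - 3*x^2 - 9*x.
∫_{-1}^{1} of each monomial x^k gives [2/(k+1) if k even, 0 if k odd]. Integrating term-by-term (or equivalently evaluating the antiderivative F(x) = x^4/2 - x^3 - 9*x^2/2 at the endpoints):
  F(1) − F(−1) = -5 − (-3) = -2.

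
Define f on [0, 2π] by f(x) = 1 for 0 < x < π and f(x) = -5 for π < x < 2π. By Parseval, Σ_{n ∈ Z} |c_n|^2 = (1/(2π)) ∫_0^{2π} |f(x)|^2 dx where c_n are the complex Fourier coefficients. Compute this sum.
Σ |c_n|^2 = 13

Parseval equates the L^2 energy of f (normalised by 1/(2π)) with the ℓ^2 sum of its Fourier coefficients: (1/(2π)) ∫_0^{2π} |f|^2 = Σ |c_n|^2.
Compute the left side: (1/(2π)) [∫_0^π 1^2 dx + ∫_π^{2π} (-5)^2 dx] = (1/(2π)) · (1π + 25π) = (1 + 25)/2 = 13.
So Σ_{n ∈ Z} |c_n|^2 = 13.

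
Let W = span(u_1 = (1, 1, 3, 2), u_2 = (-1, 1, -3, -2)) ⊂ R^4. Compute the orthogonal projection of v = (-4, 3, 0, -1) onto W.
proj_W(v) = (-3/7, 3, -9/7, -6/7)

Set up U = [u_1 | ... | u_2] ∈ R^(4×2). The projector onto W = col(U) is P = U (U^T U)^(-1) U^T.
Compute U^T U =
  [15, -13]
  [-13, 15],
and U^T v = (-3, 9).
Solve U^T U · c = U^T v for the coefficients: c = (9/7, 12/7). The projection is proj_W(v) = U c.
Check: (v - proj_W(v)) · u_1 = 0  (should be 0).
Check: (v - proj_W(v)) · u_2 = 0  (should be 0).
Result: proj_W(v) = (-3/7, 3, -9/7, -6/7).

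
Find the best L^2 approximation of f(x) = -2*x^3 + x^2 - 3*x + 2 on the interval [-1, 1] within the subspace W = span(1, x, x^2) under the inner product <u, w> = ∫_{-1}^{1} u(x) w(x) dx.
g(x) = x^2 - 21*x/5 + 2

The best approximation g ∈ W is the orthogonal projection of f onto W. Writing g = a_0 + a_1 x + a_2 x^2, the coefficients solve the normal equations G · a = b where
  G_{ij} = <φ_i, φ_j> and b_i = <f, φ_i>, with φ_0 = 1, φ_1 = x, φ_2 = x^2.
G =
  [2, 0, 2/3]
  [0, 2/3, 0]
  [2/3, 0, 2/5],
b = (14/3, -14/5, 26/15).
Solving gives a_0 = 2, a_1 = -21/5, a_2 = 1, so
  g(x) = x^2 - 21*x/5 + 2.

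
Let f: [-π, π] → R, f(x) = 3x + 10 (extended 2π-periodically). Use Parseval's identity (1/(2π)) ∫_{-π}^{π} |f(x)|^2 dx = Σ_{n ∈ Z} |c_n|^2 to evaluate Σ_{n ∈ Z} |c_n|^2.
Σ |c_n|^2 = 3π^2 + 100

Expand and integrate term by term over [-π, π]:
  ∫ (3x)^2 dx = 9·(2π^3/3); ∫ 2·3·(10)·x dx = 0 (odd integrand); ∫ 10^2 dx = 100·2π.
So (1/(2π)) ∫_{-π}^{π} (3x + 10)^2 dx = 9π^2/3 + 100 = 3π^2 + 100.
Parseval ⇒ Σ |c_n|^2 = 3π^2 + 100.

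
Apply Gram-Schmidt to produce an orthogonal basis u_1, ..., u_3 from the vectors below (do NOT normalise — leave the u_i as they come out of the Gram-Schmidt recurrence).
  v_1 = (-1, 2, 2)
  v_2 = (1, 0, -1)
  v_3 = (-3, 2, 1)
Orthogonal basis:
  u_1 = (-1, 2, 2)
  u_2 = (2/3, 2/3, -1/3)
  u_3 = (-4/3, 2/3, -4/3)

Apply the Gram-Schmidt recurrence
  u_1 = v_1
  u_i = v_i − Σ_{j<i} ((v_i · u_j) / (u_j · u_j)) · u_j.

Step by step this gives:
  u_1 = (-1, 2, 2)
  u_2 = (2/3, 2/3, -1/3)
  u_3 = (-4/3, 2/3, -4/3)

Orthogonality check:
  u_2 · u_1 = 0 (should be 0)
  u_3 · u_1 = 0 (should be 0)
  u_3 · u_2 = 0 (should be 0)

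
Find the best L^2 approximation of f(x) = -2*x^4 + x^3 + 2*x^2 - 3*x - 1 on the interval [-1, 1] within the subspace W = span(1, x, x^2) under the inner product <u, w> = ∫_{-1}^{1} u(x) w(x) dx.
g(x) = 2*x^2/7 - 12*x/5 - 29/35

The best approximation g ∈ W is the orthogonal projection of f onto W. Writing g = a_0 + a_1 x + a_2 x^2, the coefficients solve the normal equations G · a = b where
  G_{ij} = <φ_i, φ_j> and b_i = <f, φ_i>, with φ_0 = 1, φ_1 = x, φ_2 = x^2.
G =
  [2, 0, 2/3]
  [0, 2/3, 0]
  [2/3, 0, 2/5],
b = (-22/15, -8/5, -46/105).
Solving gives a_0 = -29/35, a_1 = -12/5, a_2 = 2/7, so
  g(x) = 2*x^2/7 - 12*x/5 - 29/35.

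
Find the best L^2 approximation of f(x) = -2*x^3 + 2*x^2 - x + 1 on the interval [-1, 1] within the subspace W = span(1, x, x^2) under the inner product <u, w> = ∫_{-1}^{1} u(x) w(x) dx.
g(x) = 2*x^2 - 11*x/5 + 1

The best approximation g ∈ W is the orthogonal projection of f onto W. Writing g = a_0 + a_1 x + a_2 x^2, the coefficients solve the normal equations G · a = b where
  G_{ij} = <φ_i, φ_j> and b_i = <f, φ_i>, with φ_0 = 1, φ_1 = x, φ_2 = x^2.
G =
  [2, 0, 2/3]
  [0, 2/3, 0]
  [2/3, 0, 2/5],
b = (10/3, -22/15, 22/15).
Solving gives a_0 = 1, a_1 = -11/5, a_2 = 2, so
  g(x) = 2*x^2 - 11*x/5 + 1.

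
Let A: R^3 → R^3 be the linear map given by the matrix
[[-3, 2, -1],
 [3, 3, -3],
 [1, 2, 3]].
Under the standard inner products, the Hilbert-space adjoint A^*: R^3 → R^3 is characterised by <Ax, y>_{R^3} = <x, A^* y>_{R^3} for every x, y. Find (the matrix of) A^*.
A^* = A^T =
[[-3, 3, 1],
 [2, 3, 2],
 [-1, -3, 3]]

For real matrices with standard dot products, the defining identity <Ax, y> = <x, A^* y> gives (Ax)^T y = x^T (A^*) y, i.e. x^T A^T y = x^T (A^*) y. Since this holds for all x, y, we must have A^* = A^T. Therefore
A^* =
[[-3, 3, 1],
 [2, 3, 2],
 [-1, -3, 3]].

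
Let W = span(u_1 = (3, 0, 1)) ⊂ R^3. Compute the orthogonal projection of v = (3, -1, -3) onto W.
proj_W(v) = (9/5, 0, 3/5)

Set up U = [u_1 | ... | u_1] ∈ R^(3×1). The projector onto W = col(U) is P = U (U^T U)^(-1) U^T.
Compute U^T U =
  [10],
and U^T v = (6).
Solve U^T U · c = U^T v for the coefficients: c = (3/5). The projection is proj_W(v) = U c.
Check: (v - proj_W(v)) · u_1 = 0  (should be 0).
Result: proj_W(v) = (9/5, 0, 3/5).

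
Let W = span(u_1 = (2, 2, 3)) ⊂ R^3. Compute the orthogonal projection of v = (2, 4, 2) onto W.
proj_W(v) = (36/17, 36/17, 54/17)

Set up U = [u_1 | ... | u_1] ∈ R^(3×1). The projector onto W = col(U) is P = U (U^T U)^(-1) U^T.
Compute U^T U =
  [17],
and U^T v = (18).
Solve U^T U · c = U^T v for the coefficients: c = (18/17). The projection is proj_W(v) = U c.
Check: (v - proj_W(v)) · u_1 = 0  (should be 0).
Result: proj_W(v) = (36/17, 36/17, 54/17).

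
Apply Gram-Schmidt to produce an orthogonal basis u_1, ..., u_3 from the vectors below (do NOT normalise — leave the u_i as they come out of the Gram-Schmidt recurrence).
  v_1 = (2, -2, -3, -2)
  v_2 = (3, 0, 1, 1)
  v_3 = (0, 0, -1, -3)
Orthogonal basis:
  u_1 = (2, -2, -3, -2)
  u_2 = (61/21, 2/21, 8/7, 23/21)
  u_3 = (73/230, 103/115, 86/115, -17/10)

Apply the Gram-Schmidt recurrence
  u_1 = v_1
  u_i = v_i − Σ_{j<i} ((v_i · u_j) / (u_j · u_j)) · u_j.

Step by step this gives:
  u_1 = (2, -2, -3, -2)
  u_2 = (61/21, 2/21, 8/7, 23/21)
  u_3 = (73/230, 103/115, 86/115, -17/10)

Orthogonality check:
  u_2 · u_1 = 0 (should be 0)
  u_3 · u_1 = 0 (should be 0)
  u_3 · u_2 = 0 (should be 0)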